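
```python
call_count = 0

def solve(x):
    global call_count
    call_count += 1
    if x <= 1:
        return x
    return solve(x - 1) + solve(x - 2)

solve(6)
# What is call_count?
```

Calls(x) = 1 + Calls(x-1) + Calls(x-2); Calls(0)=Calls(1)=1. For x=6 this gives 25.

Answer: 25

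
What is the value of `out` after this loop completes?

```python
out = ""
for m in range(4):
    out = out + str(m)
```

Concatenate digits 0 to 3
`out` takes the values: "" → "0" → "01" → "012" → "0123"

Answer: "0123"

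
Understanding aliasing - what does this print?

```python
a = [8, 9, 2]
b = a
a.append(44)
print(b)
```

Key concept: basic list aliasing.
Step by step:
`a = [8, 9, 2]` → a = [8, 9, 2]
`b = a` → b = [8, 9, 2] (same object as a)
`a.append(44)` → a = [8, 9, 2, 44] (same object as b); b = [8, 9, 2, 44] (same object as a)
`print(b)` → prints [8, 9, 2, 44]

Answer: [8, 9, 2, 44]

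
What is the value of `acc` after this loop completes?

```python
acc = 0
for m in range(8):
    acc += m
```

Sum of 0 to 7 = 28
`acc` takes the values: 0 → 1 → 3 → 6 → 10 → 15 → 21 → 28

Answer: 28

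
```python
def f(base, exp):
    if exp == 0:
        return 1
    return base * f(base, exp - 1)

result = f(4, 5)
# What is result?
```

f(4, 5) = 4 * 4 * 4 * 4 * 4 = 1024

Answer: 1024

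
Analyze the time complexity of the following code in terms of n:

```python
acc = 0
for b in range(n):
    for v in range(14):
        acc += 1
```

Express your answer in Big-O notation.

Each loop level contributes: n × 1. Multiplying the contributions gives O(n).

Answer: O(n)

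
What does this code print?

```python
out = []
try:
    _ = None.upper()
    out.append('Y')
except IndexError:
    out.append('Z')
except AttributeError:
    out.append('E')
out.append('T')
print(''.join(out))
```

Execution trace: 'E' (except AttributeError) → 'T' (after the try/except). Output: ET

Answer: ET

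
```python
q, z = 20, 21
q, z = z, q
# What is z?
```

Trace:
`q, z = 20, 21` → q = 20; z = 21
`q, z = z, q` → q = 21; z = 20
So z = 20

Answer: 20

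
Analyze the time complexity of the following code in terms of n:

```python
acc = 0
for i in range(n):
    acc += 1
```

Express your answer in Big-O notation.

Each loop level contributes: n. Multiplying the contributions gives O(n).

Answer: O(n)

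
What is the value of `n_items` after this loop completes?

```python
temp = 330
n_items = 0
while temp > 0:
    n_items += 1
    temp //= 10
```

Count digits by repeated division by 10
`n_items` takes the values: 0 → 1 → 2 → 3

Answer: 3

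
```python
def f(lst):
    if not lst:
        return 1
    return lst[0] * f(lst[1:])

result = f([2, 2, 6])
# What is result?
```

Product over [2, 2, 6] = 2 * 2 * 6 = 24

Answer: 24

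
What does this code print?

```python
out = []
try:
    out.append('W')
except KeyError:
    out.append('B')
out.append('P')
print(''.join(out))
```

Execution trace: 'W' (try body, no exception) → 'P' (after the try/except). Output: WP

Answer: WP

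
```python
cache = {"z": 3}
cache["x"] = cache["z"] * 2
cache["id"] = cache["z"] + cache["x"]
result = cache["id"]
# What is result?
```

Trace:
`cache = {"z": 3}` → cache = {'z': 3}
`cache["x"] = cache["z"] * 2` → cache = {'z': 3, 'x': 6}
`cache["id"] = cache["z"] + cache["x"]` → cache = {'z': 3, 'x': 6, 'id': 9}
`result = cache["id"]` → result = 9
So result = 9

Answer: 9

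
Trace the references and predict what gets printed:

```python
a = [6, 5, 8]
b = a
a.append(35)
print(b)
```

Key concept: basic list aliasing.
Step by step:
`a = [6, 5, 8]` → a = [6, 5, 8]
`b = a` → b = [6, 5, 8] (same object as a)
`a.append(35)` → a = [6, 5, 8, 35] (same object as b); b = [6, 5, 8, 35] (same object as a)
`print(b)` → prints [6, 5, 8, 35]

Answer: [6, 5, 8, 35]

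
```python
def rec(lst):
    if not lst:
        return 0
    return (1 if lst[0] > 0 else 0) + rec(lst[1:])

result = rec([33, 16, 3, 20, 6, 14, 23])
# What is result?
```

Count of positive elements in [33, 16, 3, 20, 6, 14, 23] = 7

Answer: 7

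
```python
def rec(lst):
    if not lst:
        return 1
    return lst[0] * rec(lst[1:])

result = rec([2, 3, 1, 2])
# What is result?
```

Product over [2, 3, 1, 2] = 2 * 3 * 1 * 2 = 12

Answer: 12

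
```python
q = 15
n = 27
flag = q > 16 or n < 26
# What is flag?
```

Trace:
`q = 15` → q = 15
`n = 27` → n = 27
`flag = q > 16 or n < 26` → flag = False
So flag = False

Answer: False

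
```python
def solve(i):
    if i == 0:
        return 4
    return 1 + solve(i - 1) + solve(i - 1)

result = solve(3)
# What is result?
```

solve(i) = 1 + 2·solve(i-1), solve(0)=4. Closed form: (4+1)·2^3 - 1 = 39.

Answer: 39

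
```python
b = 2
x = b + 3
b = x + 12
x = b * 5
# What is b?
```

Trace:
`b = 2` → b = 2
`x = b + 3` → x = 5
`b = x + 12` → b = 17
`x = b * 5` → x = 85
So b = 17

Answer: 17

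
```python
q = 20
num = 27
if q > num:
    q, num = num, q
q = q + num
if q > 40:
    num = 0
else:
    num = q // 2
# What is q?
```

Trace:
`q = 20` → q = 20
`num = 27` → num = 27
`if q > num: ...` → q > num is False → no variable changes
`q = q + num` → q = 47
`if q > 40: ...` → q > 40 is True → num = 0
So q = 47

Answer: 47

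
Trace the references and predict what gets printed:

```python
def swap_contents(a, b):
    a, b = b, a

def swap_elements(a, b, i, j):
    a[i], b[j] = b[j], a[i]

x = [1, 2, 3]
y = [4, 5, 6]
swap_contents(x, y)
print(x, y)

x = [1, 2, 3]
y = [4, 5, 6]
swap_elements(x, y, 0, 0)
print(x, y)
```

Key concept: parameter rebinding vs mutation.
Step by step:
`x = [1, 2, 3]` → x = [1, 2, 3]
`y = [4, 5, 6]` → y = [4, 5, 6]
`swap_contents(x, y)` → no visible change to tracked variables
`print(x, y)` → prints [1, 2, 3] [4, 5, 6]
`x = [1, 2, 3]` → x = [1, 2, 3]
`y = [4, 5, 6]` → y = [4, 5, 6]
`swap_elements(x, y, 0, 0)` → x = [4, 2, 3]; y = [1, 5, 6]
`print(x, y)` → prints [4, 2, 3] [1, 5, 6]

Answer:
[1, 2, 3] [4, 5, 6]
[4, 2, 3] [1, 5, 6]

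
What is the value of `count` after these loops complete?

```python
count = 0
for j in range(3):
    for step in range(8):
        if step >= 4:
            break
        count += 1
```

Inner breaks at 4, outer runs 3 times
`count` takes the values: 0 → 1 → 2 → 3 → 4 → 5 → 6 → 7 → 8 → 9 → 10 → 11 → 12

Answer: 12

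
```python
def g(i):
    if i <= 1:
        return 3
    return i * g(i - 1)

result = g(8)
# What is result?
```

g(8) = 8 * 7 * 6 * 5 * 4 * 3 * 2 * 3 = 120960

Answer: 120960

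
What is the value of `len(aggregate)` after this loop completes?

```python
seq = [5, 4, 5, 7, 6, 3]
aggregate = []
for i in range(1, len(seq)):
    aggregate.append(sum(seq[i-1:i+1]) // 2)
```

Number of 2-element averages
`aggregate` takes the values: [] → [4] → [4, 4] → [4, 4, 6] → [4, 4, 6, 6] → [4, 4, 6, 6, 4]
So `len(aggregate)` = 5

Answer: 5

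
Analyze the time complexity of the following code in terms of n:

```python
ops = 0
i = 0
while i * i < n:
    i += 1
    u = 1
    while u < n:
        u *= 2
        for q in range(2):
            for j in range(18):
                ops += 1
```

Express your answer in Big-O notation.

Each loop level contributes: √n × log n × 1 × 1. Multiplying the contributions gives O(√n log n).

Answer: O(√n log n)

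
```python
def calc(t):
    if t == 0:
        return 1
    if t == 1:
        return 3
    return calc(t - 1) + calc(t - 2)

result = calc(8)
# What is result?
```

Build up from base cases: calc(0)=1, calc(1)=3, calc(2)=4, calc(3)=7, calc(4)=11, calc(5)=18, calc(6)=29, ..., calc(8)=76

Answer: 76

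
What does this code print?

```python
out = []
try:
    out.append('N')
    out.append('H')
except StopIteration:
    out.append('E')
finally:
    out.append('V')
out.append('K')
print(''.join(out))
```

Execution trace: 'N' (try body) → 'H' (try body, no exception) → 'V' (finally) → 'K' (after the try/except). Output: NHVK

Answer: NHVK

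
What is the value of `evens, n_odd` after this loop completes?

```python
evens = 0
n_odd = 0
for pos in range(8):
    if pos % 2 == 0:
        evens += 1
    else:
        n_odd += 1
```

Count evens and odds in range(8)
`evens, n_odd` takes the values: (0, 0) → (1, 0) → (1, 1) → (2, 1) → (2, 2) → (3, 2) → (3, 3) → (4, 3) → (4, 4)

Answer: 4, 4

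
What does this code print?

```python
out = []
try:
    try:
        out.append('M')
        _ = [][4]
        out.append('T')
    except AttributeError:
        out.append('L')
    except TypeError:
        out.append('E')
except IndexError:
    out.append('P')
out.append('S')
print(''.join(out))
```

Execution trace: 'M' (try body) → 'P' (outer except IndexError) → 'S' (after the try/except). Output: MPS

Answer: MPS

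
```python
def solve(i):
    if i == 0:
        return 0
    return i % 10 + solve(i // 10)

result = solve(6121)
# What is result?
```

Sum of digits of 6121: 1 + 2 + 1 + 6 = 10

Answer: 10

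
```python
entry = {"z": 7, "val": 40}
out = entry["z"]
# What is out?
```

Trace:
`entry = {"z": 7, "val": 40}` → entry = {'z': 7, 'val': 40}
`out = entry["z"]` → out = 7
So out = 7

Answer: 7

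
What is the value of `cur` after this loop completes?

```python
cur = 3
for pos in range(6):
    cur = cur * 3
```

Multiply by 3, 6 times: 3 * 3^6 = 2187
`cur` takes the values: 3 → 9 → 27 → 81 → 243 → 729 → 2187

Answer: 2187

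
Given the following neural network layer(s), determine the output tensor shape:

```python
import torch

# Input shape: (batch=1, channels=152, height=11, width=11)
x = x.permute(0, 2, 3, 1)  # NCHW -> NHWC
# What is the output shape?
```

Input: (1, 152, 11, 11) -> Output: (1, 11, 11, 152)

Answer: (1, 11, 11, 152)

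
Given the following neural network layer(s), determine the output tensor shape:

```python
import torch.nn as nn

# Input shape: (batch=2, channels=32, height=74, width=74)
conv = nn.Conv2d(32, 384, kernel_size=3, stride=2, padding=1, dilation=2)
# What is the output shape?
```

Input: (2, 32, 74, 74) -> Output: (2, 384, 36, 36)

Answer: (2, 384, 36, 36)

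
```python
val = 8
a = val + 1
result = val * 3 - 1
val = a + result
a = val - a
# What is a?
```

Trace:
`val = 8` → val = 8
`a = val + 1` → a = 9
`result = val * 3 - 1` → result = 23
`val = a + result` → val = 32
`a = val - a` → a = 23
So a = 23

Answer: 23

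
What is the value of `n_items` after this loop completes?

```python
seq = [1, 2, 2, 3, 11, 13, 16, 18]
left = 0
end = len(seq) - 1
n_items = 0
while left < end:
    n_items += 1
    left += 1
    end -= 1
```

Iterations until pointers meet (list length 8)
`n_items` takes the values: 0 → 1 → 2 → 3 → 4

Answer: 4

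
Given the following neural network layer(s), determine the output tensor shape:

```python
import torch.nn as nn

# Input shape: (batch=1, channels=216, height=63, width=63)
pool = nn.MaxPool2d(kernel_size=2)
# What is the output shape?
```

Input: (1, 216, 63, 63) -> Output: (1, 216, 31, 31)

Answer: (1, 216, 31, 31)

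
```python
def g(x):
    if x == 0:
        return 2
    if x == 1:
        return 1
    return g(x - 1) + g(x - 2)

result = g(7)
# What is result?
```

Build up from base cases: g(0)=2, g(1)=1, g(2)=3, g(3)=4, g(4)=7, g(5)=11, g(6)=18, ..., g(7)=29

Answer: 29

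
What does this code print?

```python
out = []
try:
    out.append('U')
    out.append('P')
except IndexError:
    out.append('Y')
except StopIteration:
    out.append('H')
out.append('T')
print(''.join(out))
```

Execution trace: 'U' (try body) → 'P' (try body, no exception) → 'T' (after the try/except). Output: UPT

Answer: UPT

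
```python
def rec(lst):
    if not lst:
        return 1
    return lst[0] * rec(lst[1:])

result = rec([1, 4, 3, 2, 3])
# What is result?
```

Product over [1, 4, 3, 2, 3] = 1 * 4 * 3 * 2 * 3 = 72

Answer: 72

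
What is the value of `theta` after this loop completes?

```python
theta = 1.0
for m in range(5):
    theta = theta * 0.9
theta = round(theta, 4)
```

Exponential decay: 1.0 * 0.9^5
`theta` takes the values: 1.0 → 0.9 → 0.81 → 0.729 → 0.6561 → 0.59049 → 0.5905

Answer: 0.5905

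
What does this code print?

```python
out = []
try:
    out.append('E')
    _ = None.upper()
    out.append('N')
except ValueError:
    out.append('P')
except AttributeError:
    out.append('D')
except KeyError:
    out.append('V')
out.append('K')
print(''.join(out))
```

Execution trace: 'E' (try body) → 'D' (except AttributeError) → 'K' (after the try/except). Output: EDK

Answer: EDK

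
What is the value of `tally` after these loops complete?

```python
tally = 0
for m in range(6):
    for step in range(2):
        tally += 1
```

6 * 2 = 12
`tally` takes the values: 0 → 1 → 2 → 3 → 4 → 5 → 6 → 7 → 8 → 9 → 10 → 11 → 12

Answer: 12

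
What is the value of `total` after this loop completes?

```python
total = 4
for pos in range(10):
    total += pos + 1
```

Start at 4, add 1 to 10 = 59
`total` takes the values: 4 → 5 → 7 → 10 → 14 → 19 → 25 → 32 → 40 → 49 → 59

Answer: 59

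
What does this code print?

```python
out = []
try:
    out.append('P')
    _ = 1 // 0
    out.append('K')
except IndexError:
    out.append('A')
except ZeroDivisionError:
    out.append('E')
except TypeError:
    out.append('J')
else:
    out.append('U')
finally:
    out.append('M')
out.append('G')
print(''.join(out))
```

Execution trace: 'P' (try body) → 'E' (except ZeroDivisionError) → 'M' (finally) → 'G' (after the try/except). Output: PEMG

Answer: PEMG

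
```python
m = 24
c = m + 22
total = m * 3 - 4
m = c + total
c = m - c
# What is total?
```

Trace:
`m = 24` → m = 24
`c = m + 22` → c = 46
`total = m * 3 - 4` → total = 68
`m = c + total` → m = 114
`c = m - c` → c = 68
So total = 68

Answer: 68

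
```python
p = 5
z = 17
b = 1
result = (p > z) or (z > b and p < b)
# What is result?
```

Trace:
`p = 5` → p = 5
`z = 17` → z = 17
`b = 1` → b = 1
`result = (p > z) or (z > b and p < b)` → result = False
So result = False

Answer: False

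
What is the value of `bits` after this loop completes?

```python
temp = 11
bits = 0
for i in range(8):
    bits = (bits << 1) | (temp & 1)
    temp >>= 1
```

Reverse lowest 8 bits of 11
`bits` takes the values: 0 → 1 → 3 → 6 → 13 → 26 → 52 → 104 → 208

Answer: 208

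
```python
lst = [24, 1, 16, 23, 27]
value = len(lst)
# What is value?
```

Trace:
`lst = [24, 1, 16, 23, 27]` → lst = [24, 1, 16, 23, 27]
`value = len(lst)` → value = 5
So value = 5

Answer: 5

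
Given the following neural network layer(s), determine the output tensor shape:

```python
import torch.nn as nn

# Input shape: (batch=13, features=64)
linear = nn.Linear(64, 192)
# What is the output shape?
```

Input: (13, 64) -> Output: (13, 192)

Answer: (13, 192)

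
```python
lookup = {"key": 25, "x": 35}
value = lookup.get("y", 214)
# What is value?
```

Trace:
`lookup = {"key": 25, "x": 35}` → lookup = {'key': 25, 'x': 35}
`value = lookup.get("y", 214)` → value = 214
So value = 214

Answer: 214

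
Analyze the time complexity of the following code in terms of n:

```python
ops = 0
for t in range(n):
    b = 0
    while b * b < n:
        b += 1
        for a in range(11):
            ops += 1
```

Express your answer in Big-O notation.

Each loop level contributes: n × √n × 1. Multiplying the contributions gives O(n√n).

Answer: O(n√n)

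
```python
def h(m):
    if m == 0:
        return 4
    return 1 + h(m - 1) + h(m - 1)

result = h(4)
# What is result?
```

h(m) = 1 + 2·h(m-1), h(0)=4. Closed form: (4+1)·2^4 - 1 = 79.

Answer: 79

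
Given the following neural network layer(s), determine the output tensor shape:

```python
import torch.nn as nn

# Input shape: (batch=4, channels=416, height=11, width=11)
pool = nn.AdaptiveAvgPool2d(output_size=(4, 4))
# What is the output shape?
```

Input: (4, 416, 11, 11) -> Output: (4, 416, 4, 4)

Answer: (4, 416, 4, 4)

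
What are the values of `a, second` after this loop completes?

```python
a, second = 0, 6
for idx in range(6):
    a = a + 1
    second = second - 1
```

a goes 0→6, second goes 6→0
`a, second` takes the values: (0, 6) → (1, 6) → (1, 5) → (2, 5) → (2, 4) → (3, 4) → (3, 3) → (4, 3) → (4, 2) → (5, 2) → (5, 1) → (6, 1) → (6, 0)

Answer: 6, 0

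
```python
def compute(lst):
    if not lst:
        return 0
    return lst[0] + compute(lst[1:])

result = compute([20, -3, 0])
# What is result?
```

20 + (-3) + 0 + 0 = 17

Answer: 17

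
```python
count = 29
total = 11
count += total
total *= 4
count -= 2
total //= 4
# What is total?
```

Trace:
`count = 29` → count = 29
`total = 11` → total = 11
`count += total` → count = 40
`total *= 4` → total = 44
`count -= 2` → count = 38
`total //= 4` → total = 11
So total = 11

Answer: 11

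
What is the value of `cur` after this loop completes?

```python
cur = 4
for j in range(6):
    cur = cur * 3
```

Multiply by 3, 6 times: 4 * 3^6 = 2916
`cur` takes the values: 4 → 12 → 36 → 108 → 324 → 972 → 2916

Answer: 2916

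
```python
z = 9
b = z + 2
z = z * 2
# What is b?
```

Trace:
`z = 9` → z = 9
`b = z + 2` → b = 11
`z = z * 2` → z = 18
So b = 11

Answer: 11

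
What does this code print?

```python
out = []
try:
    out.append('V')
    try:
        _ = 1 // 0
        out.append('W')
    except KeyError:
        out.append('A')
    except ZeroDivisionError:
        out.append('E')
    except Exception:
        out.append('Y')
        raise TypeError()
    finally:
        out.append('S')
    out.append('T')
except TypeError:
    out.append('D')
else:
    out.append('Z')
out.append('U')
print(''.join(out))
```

Execution trace: 'V' (try body) → 'E' (inner except ZeroDivisionError) → 'S' (inner finally) → 'T' (try body, no exception) → 'Z' (else) → 'U' (after the try/except). Output: VESTZU

Answer: VESTZU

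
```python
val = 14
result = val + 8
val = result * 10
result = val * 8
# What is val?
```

Trace:
`val = 14` → val = 14
`result = val + 8` → result = 22
`val = result * 10` → val = 220
`result = val * 8` → result = 1760
So val = 220

Answer: 220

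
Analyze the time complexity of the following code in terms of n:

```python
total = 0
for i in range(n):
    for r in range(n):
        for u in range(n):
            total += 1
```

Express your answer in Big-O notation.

Each loop level contributes: n × n × n. Multiplying the contributions gives O(n^3).

Answer: O(n^3)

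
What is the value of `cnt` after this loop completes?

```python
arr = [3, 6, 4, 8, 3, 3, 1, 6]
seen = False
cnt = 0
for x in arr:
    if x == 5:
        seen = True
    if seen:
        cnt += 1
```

Count elements after first 5 in [3, 6, 4, 8, 3, 3, 1, 6]
`cnt` takes the values: 0

Answer: 0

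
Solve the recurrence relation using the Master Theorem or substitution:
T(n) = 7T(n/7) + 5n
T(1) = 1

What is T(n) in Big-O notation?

By Master Theorem: a=7, b=7, f(n)=5n. Since log_7(7) = 1 and f(n) = Θ(n^1), Case 2 applies. T(n) = O(n log n).

Answer: O(n log n)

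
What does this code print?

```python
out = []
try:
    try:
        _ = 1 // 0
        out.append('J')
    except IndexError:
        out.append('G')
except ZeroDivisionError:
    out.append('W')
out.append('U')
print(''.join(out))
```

Execution trace: 'W' (outer except ZeroDivisionError) → 'U' (after the try/except). Output: WU

Answer: WU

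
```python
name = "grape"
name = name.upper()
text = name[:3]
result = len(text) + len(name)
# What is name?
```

Trace:
`name = "grape"` → name = 'grape'
`name = name.upper()` → name = 'GRAPE'
`text = name[:3]` → text = 'GRA'
`result = len(text) + len(name)` → result = 8
So name = 'GRAPE'

Answer: 'GRAPE'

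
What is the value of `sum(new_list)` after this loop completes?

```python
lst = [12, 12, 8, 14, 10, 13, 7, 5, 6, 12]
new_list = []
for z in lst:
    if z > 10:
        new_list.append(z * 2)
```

Sum of doubled values > 10
`new_list` takes the values: [] → [24] → [24, 24] → [24, 24, 28] → [24, 24, 28, 26] → [24, 24, 28, 26, 24]
So `sum(new_list)` = 126

Answer: 126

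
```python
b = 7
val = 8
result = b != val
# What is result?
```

Trace:
`b = 7` → b = 7
`val = 8` → val = 8
`result = b != val` → result = True
So result = True

Answer: True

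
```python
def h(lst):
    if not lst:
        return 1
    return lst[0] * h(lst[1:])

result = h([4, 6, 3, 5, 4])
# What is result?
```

Product over [4, 6, 3, 5, 4] = 4 * 6 * 3 * 5 * 4 = 1440

Answer: 1440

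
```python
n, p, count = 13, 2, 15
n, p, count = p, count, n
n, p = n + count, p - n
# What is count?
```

Trace:
`n, p, count = 13, 2, 15` → n = 13; p = 2; count = 15
`n, p, count = p, count, n` → n = 2; p = 15; count = 13
`n, p = n + count, p - n` → n = 15; p = 13
So count = 13

Answer: 13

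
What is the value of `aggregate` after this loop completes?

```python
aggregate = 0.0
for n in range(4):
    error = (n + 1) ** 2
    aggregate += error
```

Sum of squared losses 1² + 2² + ... + 4²
`aggregate` takes the values: 0.0 → 1.0 → 5.0 → 14.0 → 30.0

Answer: 30.0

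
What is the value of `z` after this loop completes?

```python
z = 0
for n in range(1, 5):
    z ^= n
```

XOR of 1 to 4
`z` takes the values: 0 → 1 → 3 → 0 → 4

Answer: 4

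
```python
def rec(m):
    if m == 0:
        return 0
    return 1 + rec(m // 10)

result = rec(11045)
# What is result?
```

Count of digits of 11045: 5

Answer: 5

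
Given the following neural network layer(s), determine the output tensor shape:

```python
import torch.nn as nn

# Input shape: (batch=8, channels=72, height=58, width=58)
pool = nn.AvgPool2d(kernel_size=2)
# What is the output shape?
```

Input: (8, 72, 58, 58) -> Output: (8, 72, 29, 29)

Answer: (8, 72, 29, 29)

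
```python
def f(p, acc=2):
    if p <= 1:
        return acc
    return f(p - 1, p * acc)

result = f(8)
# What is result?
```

Accumulator trace (n, acc): (8, 2) -> (7, 16) -> (6, 112) -> (5, 672) -> (4, 3360) -> (3, 13440) -> (2, 40320) -> (1, 80640) -> return 80640

Answer: 80640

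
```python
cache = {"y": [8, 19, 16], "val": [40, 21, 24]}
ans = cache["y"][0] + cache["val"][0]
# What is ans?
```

Trace:
`cache = {"y": [8, 19, 16], "val": [40, 21, 24]}` → cache = {'y': [8, 19, 16], 'val': [40, 21, 24]}
`ans = cache["y"][0] + cache["val"][0]` → ans = 48
So ans = 48

Answer: 48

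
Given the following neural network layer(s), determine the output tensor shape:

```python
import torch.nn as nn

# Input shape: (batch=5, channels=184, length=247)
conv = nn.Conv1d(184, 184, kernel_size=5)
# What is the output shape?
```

Input: (5, 184, 247) -> Output: (5, 184, 243)

Answer: (5, 184, 243)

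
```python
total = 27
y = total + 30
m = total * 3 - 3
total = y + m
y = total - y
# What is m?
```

Trace:
`total = 27` → total = 27
`y = total + 30` → y = 57
`m = total * 3 - 3` → m = 78
`total = y + m` → total = 135
`y = total - y` → y = 78
So m = 78

Answer: 78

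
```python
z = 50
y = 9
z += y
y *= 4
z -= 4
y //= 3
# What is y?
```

Trace:
`z = 50` → z = 50
`y = 9` → y = 9
`z += y` → z = 59
`y *= 4` → y = 36
`z -= 4` → z = 55
`y //= 3` → y = 12
So y = 12

Answer: 12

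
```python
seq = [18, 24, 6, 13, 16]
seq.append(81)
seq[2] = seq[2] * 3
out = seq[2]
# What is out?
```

Trace:
`seq = [18, 24, 6, 13, 16]` → seq = [18, 24, 6, 13, 16]
`seq.append(81)` → seq = [18, 24, 6, 13, 16, 81]
`seq[2] = seq[2] * 3` → seq = [18, 24, 18, 13, 16, 81]
`out = seq[2]` → out = 18
So out = 18

Answer: 18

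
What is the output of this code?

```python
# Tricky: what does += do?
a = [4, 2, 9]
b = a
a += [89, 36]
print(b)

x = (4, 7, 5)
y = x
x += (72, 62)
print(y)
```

Key concept: += behavior differs for mutable vs immutable.
Step by step:
`a = [4, 2, 9]` → a = [4, 2, 9]
`b = a` → b = [4, 2, 9] (same object as a)
`a += [89, 36]` → a = [4, 2, 9, 89, 36] (same object as b); b = [4, 2, 9, 89, 36] (same object as a)
`print(b)` → prints [4, 2, 9, 89, 36]
`x = (4, 7, 5)` → x = (4, 7, 5)
`y = x` → y = (4, 7, 5)
`x += (72, 62)` → x = (4, 7, 5, 72, 62)
`print(y)` → prints (4, 7, 5)

Answer:
[4, 2, 9, 89, 36]
(4, 7, 5)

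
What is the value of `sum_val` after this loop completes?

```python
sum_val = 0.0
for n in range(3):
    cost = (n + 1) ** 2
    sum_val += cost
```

Sum of squared losses 1² + 2² + ... + 3²
`sum_val` takes the values: 0.0 → 1.0 → 5.0 → 14.0

Answer: 14.0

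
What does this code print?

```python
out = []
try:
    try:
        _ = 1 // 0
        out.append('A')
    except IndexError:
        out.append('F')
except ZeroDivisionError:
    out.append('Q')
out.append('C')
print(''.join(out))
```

Execution trace: 'Q' (outer except ZeroDivisionError) → 'C' (after the try/except). Output: QC

Answer: QC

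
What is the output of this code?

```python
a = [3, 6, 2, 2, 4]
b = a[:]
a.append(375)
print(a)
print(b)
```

Key concept: slice [:] creates copy.
Step by step:
`a = [3, 6, 2, 2, 4]` → a = [3, 6, 2, 2, 4]
`b = a[:]` → b = [3, 6, 2, 2, 4]
`a.append(375)` → a = [3, 6, 2, 2, 4, 375]
`print(a)` → prints [3, 6, 2, 2, 4, 375]
`print(b)` → prints [3, 6, 2, 2, 4]

Answer:
[3, 6, 2, 2, 4, 375]
[3, 6, 2, 2, 4]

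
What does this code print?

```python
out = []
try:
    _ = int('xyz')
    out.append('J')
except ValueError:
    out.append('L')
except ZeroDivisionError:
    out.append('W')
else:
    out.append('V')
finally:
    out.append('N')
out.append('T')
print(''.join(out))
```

Execution trace: 'L' (except ValueError) → 'N' (finally) → 'T' (after the try/except). Output: LNT

Answer: LNT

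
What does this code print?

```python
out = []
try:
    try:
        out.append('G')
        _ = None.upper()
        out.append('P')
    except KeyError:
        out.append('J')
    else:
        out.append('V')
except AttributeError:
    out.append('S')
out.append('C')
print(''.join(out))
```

Execution trace: 'G' (try body) → 'S' (outer except AttributeError) → 'C' (after the try/except). Output: GSC

Answer: GSC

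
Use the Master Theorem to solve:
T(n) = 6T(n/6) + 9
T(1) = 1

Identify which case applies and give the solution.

a=6, b=6, f(n)=9. log_6(6) = 1. Since c=0 < 1, Case 1 applies: T(n) = Θ(n^log_b(a)) = O(n).

Answer: O(n) - Case 1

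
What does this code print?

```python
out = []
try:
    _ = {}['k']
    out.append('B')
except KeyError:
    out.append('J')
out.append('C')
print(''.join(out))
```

Execution trace: 'J' (except KeyError) → 'C' (after the try/except). Output: JC

Answer: JC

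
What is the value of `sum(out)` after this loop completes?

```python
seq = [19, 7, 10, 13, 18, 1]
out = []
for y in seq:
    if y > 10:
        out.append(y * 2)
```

Sum of doubled values > 10
`out` takes the values: [] → [38] → [38, 26] → [38, 26, 36]
So `sum(out)` = 100

Answer: 100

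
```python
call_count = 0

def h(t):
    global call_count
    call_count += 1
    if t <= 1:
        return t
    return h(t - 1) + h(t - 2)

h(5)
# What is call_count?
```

Calls(t) = 1 + Calls(t-1) + Calls(t-2); Calls(0)=Calls(1)=1. For t=5 this gives 15.

Answer: 15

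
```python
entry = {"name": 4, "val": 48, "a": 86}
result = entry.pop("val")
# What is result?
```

Trace:
`entry = {"name": 4, "val": 48, "a": 86}` → entry = {'name': 4, 'val': 48, 'a': 86}
`result = entry.pop("val")` → entry = {'name': 4, 'a': 86}; result = 48
So result = 48

Answer: 48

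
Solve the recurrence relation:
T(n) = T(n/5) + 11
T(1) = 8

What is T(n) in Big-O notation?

Each step divides n by 5 and adds 11. After log_5(n) steps we reach T(1)=8. So T(n) = 11·log_5(n) + 8 = O(log n).

Answer: O(log n)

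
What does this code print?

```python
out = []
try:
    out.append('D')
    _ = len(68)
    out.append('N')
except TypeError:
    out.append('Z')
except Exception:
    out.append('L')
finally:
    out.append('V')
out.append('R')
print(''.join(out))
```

Execution trace: 'D' (try body) → 'Z' (except TypeError) → 'V' (finally) → 'R' (after the try/except). Output: DZVR

Answer: DZVR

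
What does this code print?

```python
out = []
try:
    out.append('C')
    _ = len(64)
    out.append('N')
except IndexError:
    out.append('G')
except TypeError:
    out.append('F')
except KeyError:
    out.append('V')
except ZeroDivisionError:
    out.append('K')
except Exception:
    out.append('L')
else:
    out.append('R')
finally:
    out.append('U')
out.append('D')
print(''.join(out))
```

Execution trace: 'C' (try body) → 'F' (except TypeError) → 'U' (finally) → 'D' (after the try/except). Output: CFUD

Answer: CFUD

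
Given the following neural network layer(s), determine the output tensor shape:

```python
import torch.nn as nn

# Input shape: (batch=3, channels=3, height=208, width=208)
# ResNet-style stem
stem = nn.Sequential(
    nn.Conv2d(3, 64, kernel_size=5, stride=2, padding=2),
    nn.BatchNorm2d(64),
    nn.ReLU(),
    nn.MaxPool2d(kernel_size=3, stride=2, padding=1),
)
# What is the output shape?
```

Input: (3, 3, 208, 208) -> after Conv2d 5x5 stride=2: (3, 64, 104, 104) -> Output: (3, 64, 52, 52)

Answer: (3, 64, 52, 52)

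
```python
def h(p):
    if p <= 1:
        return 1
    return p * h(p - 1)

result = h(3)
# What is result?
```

h(3) = 3 * 2 * 1 = 6

Answer: 6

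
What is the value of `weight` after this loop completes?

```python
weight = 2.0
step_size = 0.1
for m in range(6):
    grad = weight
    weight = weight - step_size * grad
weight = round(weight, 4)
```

Gradient descent: w = 2.0 * (1 - 0.1)^6
`weight` takes the values: 2.0 → 1.8 → 1.62 → 1.458 → 1.3122 → 1.18098 → 1.062882 → 1.0629

Answer: 1.0629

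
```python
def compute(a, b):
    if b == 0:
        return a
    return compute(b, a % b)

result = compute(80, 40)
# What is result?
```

compute(80, 40) -> compute(40, 0) -> 40

Answer: 40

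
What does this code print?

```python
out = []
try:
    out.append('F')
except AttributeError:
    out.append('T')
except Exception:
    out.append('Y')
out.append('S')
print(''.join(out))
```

Execution trace: 'F' (try body, no exception) → 'S' (after the try/except). Output: FS

Answer: FS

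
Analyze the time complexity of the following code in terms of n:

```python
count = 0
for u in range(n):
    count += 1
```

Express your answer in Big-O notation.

Each loop level contributes: n. Multiplying the contributions gives O(n).

Answer: O(n)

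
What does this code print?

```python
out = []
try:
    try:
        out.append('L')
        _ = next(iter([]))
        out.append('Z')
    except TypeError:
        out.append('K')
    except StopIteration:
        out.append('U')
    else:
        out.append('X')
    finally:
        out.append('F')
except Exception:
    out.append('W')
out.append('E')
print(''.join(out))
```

Execution trace: 'L' (inner try body) → 'U' (inner except StopIteration) → 'F' (inner finally) → 'E' (after the try/except). Output: LUFE

Answer: LUFE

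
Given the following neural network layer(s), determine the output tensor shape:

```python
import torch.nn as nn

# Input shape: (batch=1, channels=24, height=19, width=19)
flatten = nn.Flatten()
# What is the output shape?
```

Input: (1, 24, 19, 19) -> Output: (1, 8664)

Answer: (1, 8664)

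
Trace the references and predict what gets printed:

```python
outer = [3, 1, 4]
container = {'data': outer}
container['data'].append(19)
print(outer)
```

Key concept: dict holds reference to list.
Step by step:
`outer = [3, 1, 4]` → outer = [3, 1, 4]
`container = {'data': outer}` → container = {'data': [3, 1, 4]}
`container['data'].append(19)` → outer = [3, 1, 4, 19]; container = {'data': [3, 1, 4, 19]}
`print(outer)` → prints [3, 1, 4, 19]

Answer: [3, 1, 4, 19]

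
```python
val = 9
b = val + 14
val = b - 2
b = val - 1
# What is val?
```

Trace:
`val = 9` → val = 9
`b = val + 14` → b = 23
`val = b - 2` → val = 21
`b = val - 1` → b = 20
So val = 21

Answer: 21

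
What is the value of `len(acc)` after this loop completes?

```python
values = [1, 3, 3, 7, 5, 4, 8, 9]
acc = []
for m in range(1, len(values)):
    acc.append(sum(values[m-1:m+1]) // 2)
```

Number of 2-element averages
`acc` takes the values: [] → [2] → [2, 3] → [2, 3, 5] → [2, 3, 5, 6] → [2, 3, 5, 6, 4] → [2, 3, 5, 6, 4, 6] → [2, 3, 5, 6, 4, 6, 8]
So `len(acc)` = 7

Answer: 7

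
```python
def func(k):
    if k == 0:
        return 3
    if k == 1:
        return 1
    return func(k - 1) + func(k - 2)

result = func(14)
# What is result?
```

Build up from base cases: func(0)=3, func(1)=1, func(2)=4, func(3)=5, func(4)=9, func(5)=14, func(6)=23, ..., func(14)=1076

Answer: 1076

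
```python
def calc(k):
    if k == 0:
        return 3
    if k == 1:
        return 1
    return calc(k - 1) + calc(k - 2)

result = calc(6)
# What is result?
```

Build up from base cases: calc(0)=3, calc(1)=1, calc(2)=4, calc(3)=5, calc(4)=9, calc(5)=14, calc(6)=23

Answer: 23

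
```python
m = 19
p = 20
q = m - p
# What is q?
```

Trace:
`m = 19` → m = 19
`p = 20` → p = 20
`q = m - p` → q = -1
So q = -1

Answer: -1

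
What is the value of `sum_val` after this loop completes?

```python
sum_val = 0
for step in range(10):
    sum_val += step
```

Sum of 0 to 9 = 45
`sum_val` takes the values: 0 → 1 → 3 → 6 → 10 → 15 → 21 → 28 → 36 → 45

Answer: 45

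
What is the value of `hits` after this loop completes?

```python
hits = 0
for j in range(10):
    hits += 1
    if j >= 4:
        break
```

Loop breaks when j reaches 4, hits is 5
`hits` takes the values: 0 → 1 → 2 → 3 → 4 → 5

Answer: 5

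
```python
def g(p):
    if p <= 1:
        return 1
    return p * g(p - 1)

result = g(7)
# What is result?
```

g(7) = 7 * 6 * 5 * 4 * 3 * 2 * 1 = 5040

Answer: 5040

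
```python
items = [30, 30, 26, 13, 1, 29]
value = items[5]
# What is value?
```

Trace:
`items = [30, 30, 26, 13, 1, 29]` → items = [30, 30, 26, 13, 1, 29]
`value = items[5]` → value = 29
So value = 29

Answer: 29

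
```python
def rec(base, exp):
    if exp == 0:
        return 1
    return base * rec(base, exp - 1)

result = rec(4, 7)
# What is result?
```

rec(4, 7) = 4 * 4 * 4 * 4 * 4 * 4 * 4 = 16384

Answer: 16384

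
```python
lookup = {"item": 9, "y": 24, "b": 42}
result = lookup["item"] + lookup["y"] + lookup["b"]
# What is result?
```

Trace:
`lookup = {"item": 9, "y": 24, "b": 42}` → lookup = {'item': 9, 'y': 24, 'b': 42}
`result = lookup["item"] + lookup["y"] + lookup["b"]` → result = 75
So result = 75

Answer: 75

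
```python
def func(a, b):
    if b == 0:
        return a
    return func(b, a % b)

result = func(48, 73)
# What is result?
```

func(48, 73) -> func(73, 48) -> func(48, 25) -> func(25, 23) -> func(23, 2) -> func(2, 1) -> func(1, 0) -> 1

Answer: 1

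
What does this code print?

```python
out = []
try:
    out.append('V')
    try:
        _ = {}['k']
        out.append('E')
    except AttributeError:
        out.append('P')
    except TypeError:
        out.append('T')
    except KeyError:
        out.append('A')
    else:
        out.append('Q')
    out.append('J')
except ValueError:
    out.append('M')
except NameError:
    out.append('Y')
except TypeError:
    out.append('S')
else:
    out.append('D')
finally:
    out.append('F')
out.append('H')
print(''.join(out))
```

Execution trace: 'V' (try body) → 'A' (inner except KeyError) → 'J' (try body, no exception) → 'D' (else) → 'F' (finally) → 'H' (after the try/except). Output: VAJDFH

Answer: VAJDFH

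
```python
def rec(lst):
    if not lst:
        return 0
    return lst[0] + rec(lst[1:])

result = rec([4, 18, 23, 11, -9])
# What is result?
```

4 + 18 + 23 + 11 + (-9) + 0 = 47

Answer: 47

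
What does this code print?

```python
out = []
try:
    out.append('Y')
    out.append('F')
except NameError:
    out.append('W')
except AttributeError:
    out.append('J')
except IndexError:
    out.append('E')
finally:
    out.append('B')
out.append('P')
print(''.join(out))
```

Execution trace: 'Y' (try body) → 'F' (try body, no exception) → 'B' (finally) → 'P' (after the try/except). Output: YFBP

Answer: YFBP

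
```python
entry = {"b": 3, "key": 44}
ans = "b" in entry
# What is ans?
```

Trace:
`entry = {"b": 3, "key": 44}` → entry = {'b': 3, 'key': 44}
`ans = "b" in entry` → ans = True
So ans = True

Answer: True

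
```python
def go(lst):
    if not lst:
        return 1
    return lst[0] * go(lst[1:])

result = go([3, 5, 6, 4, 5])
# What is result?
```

Product over [3, 5, 6, 4, 5] = 3 * 5 * 6 * 4 * 5 = 1800

Answer: 1800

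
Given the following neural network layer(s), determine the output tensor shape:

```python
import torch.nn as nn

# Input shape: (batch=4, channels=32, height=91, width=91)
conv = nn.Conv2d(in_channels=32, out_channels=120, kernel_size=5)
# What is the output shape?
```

Input: (4, 32, 91, 91) -> Output: (4, 120, 87, 87)

Answer: (4, 120, 87, 87)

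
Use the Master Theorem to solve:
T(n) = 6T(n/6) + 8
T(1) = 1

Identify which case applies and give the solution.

a=6, b=6, f(n)=8. log_6(6) = 1. Since c=0 < 1, Case 1 applies: T(n) = Θ(n^log_b(a)) = O(n).

Answer: O(n) - Case 1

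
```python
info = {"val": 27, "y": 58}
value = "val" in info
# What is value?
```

Trace:
`info = {"val": 27, "y": 58}` → info = {'val': 27, 'y': 58}
`value = "val" in info` → value = True
So value = True

Answer: True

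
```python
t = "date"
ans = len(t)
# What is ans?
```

Trace:
`t = "date"` → t = 'date'
`ans = len(t)` → ans = 4
So ans = 4

Answer: 4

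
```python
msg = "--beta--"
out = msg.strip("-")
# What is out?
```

Trace:
`msg = "--beta--"` → msg = '--beta--'
`out = msg.strip("-")` → out = 'beta'
So out = 'beta'

Answer: 'beta'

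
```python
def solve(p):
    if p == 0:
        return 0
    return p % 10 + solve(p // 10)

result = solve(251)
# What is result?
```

Sum of digits of 251: 1 + 5 + 2 = 8

Answer: 8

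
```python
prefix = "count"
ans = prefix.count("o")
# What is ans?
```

Trace:
`prefix = "count"` → prefix = 'count'
`ans = prefix.count("o")` → ans = 1
So ans = 1

Answer: 1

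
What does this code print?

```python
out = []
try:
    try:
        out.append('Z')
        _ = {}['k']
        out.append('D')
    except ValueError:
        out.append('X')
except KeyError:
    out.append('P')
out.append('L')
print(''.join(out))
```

Execution trace: 'Z' (try body) → 'P' (outer except KeyError) → 'L' (after the try/except). Output: ZPL

Answer: ZPL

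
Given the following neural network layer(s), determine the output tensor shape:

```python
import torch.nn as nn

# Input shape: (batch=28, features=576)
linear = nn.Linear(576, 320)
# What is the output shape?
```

Input: (28, 576) -> Output: (28, 320)

Answer: (28, 320)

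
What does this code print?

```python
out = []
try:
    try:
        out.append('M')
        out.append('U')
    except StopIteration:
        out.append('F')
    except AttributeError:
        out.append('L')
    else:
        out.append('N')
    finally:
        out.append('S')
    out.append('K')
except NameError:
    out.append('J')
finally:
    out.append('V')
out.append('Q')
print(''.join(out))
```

Execution trace: 'M' (inner try body) → 'U' (inner try body, no exception) → 'N' (inner else) → 'S' (inner finally) → 'K' (try body, no exception) → 'V' (finally) → 'Q' (after the try/except). Output: MUNSKVQ

Answer: MUNSKVQ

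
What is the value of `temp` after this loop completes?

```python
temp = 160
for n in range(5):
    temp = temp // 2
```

Halve 5 times: 160 // 2^5 = 5
`temp` takes the values: 160 → 80 → 40 → 20 → 10 → 5

Answer: 5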